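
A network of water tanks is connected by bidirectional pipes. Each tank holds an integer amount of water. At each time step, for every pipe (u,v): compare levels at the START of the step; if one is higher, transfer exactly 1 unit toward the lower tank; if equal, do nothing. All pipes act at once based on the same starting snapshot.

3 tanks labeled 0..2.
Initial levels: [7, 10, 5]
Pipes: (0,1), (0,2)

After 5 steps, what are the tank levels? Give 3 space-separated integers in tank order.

Answer: 8 7 7

Derivation:
Step 1: flows [1->0,0->2] -> levels [7 9 6]
Step 2: flows [1->0,0->2] -> levels [7 8 7]
Step 3: flows [1->0,0=2] -> levels [8 7 7]
Step 4: flows [0->1,0->2] -> levels [6 8 8]
Step 5: flows [1->0,2->0] -> levels [8 7 7]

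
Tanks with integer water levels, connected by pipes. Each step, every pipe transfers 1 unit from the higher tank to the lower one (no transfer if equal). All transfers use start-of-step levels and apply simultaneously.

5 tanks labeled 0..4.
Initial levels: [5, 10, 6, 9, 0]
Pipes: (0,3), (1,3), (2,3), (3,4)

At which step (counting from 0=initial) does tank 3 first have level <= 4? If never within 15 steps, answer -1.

Answer: 4

Derivation:
Step 1: flows [3->0,1->3,3->2,3->4] -> levels [6 9 7 7 1]
Step 2: flows [3->0,1->3,2=3,3->4] -> levels [7 8 7 6 2]
Step 3: flows [0->3,1->3,2->3,3->4] -> levels [6 7 6 8 3]
Step 4: flows [3->0,3->1,3->2,3->4] -> levels [7 8 7 4 4]
Tank 3 first reaches <=4 at step 4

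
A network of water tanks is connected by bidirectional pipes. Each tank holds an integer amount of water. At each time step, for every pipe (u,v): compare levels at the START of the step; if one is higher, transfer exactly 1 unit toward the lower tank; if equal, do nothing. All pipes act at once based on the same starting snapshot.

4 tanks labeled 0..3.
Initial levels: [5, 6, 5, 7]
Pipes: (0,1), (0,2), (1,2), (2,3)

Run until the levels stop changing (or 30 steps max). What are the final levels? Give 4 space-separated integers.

Step 1: flows [1->0,0=2,1->2,3->2] -> levels [6 4 7 6]
Step 2: flows [0->1,2->0,2->1,2->3] -> levels [6 6 4 7]
Step 3: flows [0=1,0->2,1->2,3->2] -> levels [5 5 7 6]
Step 4: flows [0=1,2->0,2->1,2->3] -> levels [6 6 4 7]
  -> period-2 cycle: step 4 state = step 2 state; never stabilizes
  -> state at step 30: (30-2) mod 2 = 0, same as step 2 -> [6 6 4 7]

Answer: 6 6 4 7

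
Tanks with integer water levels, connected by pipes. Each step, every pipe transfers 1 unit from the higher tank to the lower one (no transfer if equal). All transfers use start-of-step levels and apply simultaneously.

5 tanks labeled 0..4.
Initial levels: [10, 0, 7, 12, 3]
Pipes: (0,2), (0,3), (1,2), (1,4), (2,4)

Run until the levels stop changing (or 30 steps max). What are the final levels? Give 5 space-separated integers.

Answer: 6 5 8 8 5

Derivation:
Step 1: flows [0->2,3->0,2->1,4->1,2->4] -> levels [10 2 6 11 3]
Step 2: flows [0->2,3->0,2->1,4->1,2->4] -> levels [10 4 5 10 3]
Step 3: flows [0->2,0=3,2->1,1->4,2->4] -> levels [9 4 4 10 5]
Step 4: flows [0->2,3->0,1=2,4->1,4->2] -> levels [9 5 6 9 3]
Step 5: flows [0->2,0=3,2->1,1->4,2->4] -> levels [8 5 5 9 5]
Step 6: flows [0->2,3->0,1=2,1=4,2=4] -> levels [8 5 6 8 5]
Step 7: flows [0->2,0=3,2->1,1=4,2->4] -> levels [7 6 5 8 6]
Step 8: flows [0->2,3->0,1->2,1=4,4->2] -> levels [7 5 8 7 5]
Step 9: flows [2->0,0=3,2->1,1=4,2->4] -> levels [8 6 5 7 6]
Step 10: flows [0->2,0->3,1->2,1=4,4->2] -> levels [6 5 8 8 5]
Step 11: flows [2->0,3->0,2->1,1=4,2->4] -> levels [8 6 5 7 6]
  -> period-2 cycle: step 11 state = step 9 state; never stabilizes
  -> state at step 30: (30-9) mod 2 = 1, same as step 10 -> [6 5 8 8 5]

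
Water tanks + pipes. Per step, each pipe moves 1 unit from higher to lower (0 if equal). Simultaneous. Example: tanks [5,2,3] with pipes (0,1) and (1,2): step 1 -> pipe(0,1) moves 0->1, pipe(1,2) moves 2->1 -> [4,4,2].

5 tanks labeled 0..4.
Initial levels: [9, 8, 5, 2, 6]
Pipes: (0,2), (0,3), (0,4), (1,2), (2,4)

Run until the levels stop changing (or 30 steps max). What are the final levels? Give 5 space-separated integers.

Answer: 7 7 5 5 6

Derivation:
Step 1: flows [0->2,0->3,0->4,1->2,4->2] -> levels [6 7 8 3 6]
Step 2: flows [2->0,0->3,0=4,2->1,2->4] -> levels [6 8 5 4 7]
Step 3: flows [0->2,0->3,4->0,1->2,4->2] -> levels [5 7 8 5 5]
Step 4: flows [2->0,0=3,0=4,2->1,2->4] -> levels [6 8 5 5 6]
Step 5: flows [0->2,0->3,0=4,1->2,4->2] -> levels [4 7 8 6 5]
Step 6: flows [2->0,3->0,4->0,2->1,2->4] -> levels [7 8 5 5 5]
Step 7: flows [0->2,0->3,0->4,1->2,2=4] -> levels [4 7 7 6 6]
Step 8: flows [2->0,3->0,4->0,1=2,2->4] -> levels [7 7 5 5 6]
Step 9: flows [0->2,0->3,0->4,1->2,4->2] -> levels [4 6 8 6 6]
Step 10: flows [2->0,3->0,4->0,2->1,2->4] -> levels [7 7 5 5 6]
  -> period-2 cycle: step 10 state = step 8 state; never stabilizes
  -> state at step 30: (30-8) mod 2 = 0, same as step 8 -> [7 7 5 5 6]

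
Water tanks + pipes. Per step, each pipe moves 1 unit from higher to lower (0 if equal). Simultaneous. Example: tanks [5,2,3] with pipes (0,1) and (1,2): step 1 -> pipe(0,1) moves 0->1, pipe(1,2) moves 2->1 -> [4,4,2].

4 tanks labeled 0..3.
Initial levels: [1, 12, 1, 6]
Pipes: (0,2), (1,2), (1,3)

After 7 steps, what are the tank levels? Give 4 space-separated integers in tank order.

Step 1: flows [0=2,1->2,1->3] -> levels [1 10 2 7]
Step 2: flows [2->0,1->2,1->3] -> levels [2 8 2 8]
Step 3: flows [0=2,1->2,1=3] -> levels [2 7 3 8]
Step 4: flows [2->0,1->2,3->1] -> levels [3 7 3 7]
Step 5: flows [0=2,1->2,1=3] -> levels [3 6 4 7]
Step 6: flows [2->0,1->2,3->1] -> levels [4 6 4 6]
Step 7: flows [0=2,1->2,1=3] -> levels [4 5 5 6]

Answer: 4 5 5 6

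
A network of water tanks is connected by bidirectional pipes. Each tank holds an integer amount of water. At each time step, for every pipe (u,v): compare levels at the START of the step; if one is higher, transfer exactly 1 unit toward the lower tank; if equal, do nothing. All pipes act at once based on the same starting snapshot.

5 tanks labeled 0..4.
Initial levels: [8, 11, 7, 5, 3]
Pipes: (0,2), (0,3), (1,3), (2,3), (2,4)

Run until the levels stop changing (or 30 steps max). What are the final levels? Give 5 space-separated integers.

Answer: 8 7 5 7 7

Derivation:
Step 1: flows [0->2,0->3,1->3,2->3,2->4] -> levels [6 10 6 8 4]
Step 2: flows [0=2,3->0,1->3,3->2,2->4] -> levels [7 9 6 7 5]
Step 3: flows [0->2,0=3,1->3,3->2,2->4] -> levels [6 8 7 7 6]
Step 4: flows [2->0,3->0,1->3,2=3,2->4] -> levels [8 7 5 7 7]
Step 5: flows [0->2,0->3,1=3,3->2,4->2] -> levels [6 7 8 7 6]
Step 6: flows [2->0,3->0,1=3,2->3,2->4] -> levels [8 7 5 7 7]
  -> period-2 cycle: step 6 state = step 4 state; never stabilizes
  -> state at step 30: (30-4) mod 2 = 0, same as step 4 -> [8 7 5 7 7]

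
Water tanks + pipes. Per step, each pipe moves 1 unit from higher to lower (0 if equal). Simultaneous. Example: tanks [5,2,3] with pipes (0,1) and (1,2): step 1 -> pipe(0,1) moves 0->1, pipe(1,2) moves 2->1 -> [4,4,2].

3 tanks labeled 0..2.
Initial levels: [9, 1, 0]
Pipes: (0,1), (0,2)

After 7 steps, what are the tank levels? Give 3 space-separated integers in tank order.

Step 1: flows [0->1,0->2] -> levels [7 2 1]
Step 2: flows [0->1,0->2] -> levels [5 3 2]
Step 3: flows [0->1,0->2] -> levels [3 4 3]
Step 4: flows [1->0,0=2] -> levels [4 3 3]
Step 5: flows [0->1,0->2] -> levels [2 4 4]
Step 6: flows [1->0,2->0] -> levels [4 3 3]
  -> period-2 cycle: step 6 state = step 4 state
  -> state at step 7: (7-4) mod 2 = 1, same as step 5 -> [2 4 4]

Answer: 2 4 4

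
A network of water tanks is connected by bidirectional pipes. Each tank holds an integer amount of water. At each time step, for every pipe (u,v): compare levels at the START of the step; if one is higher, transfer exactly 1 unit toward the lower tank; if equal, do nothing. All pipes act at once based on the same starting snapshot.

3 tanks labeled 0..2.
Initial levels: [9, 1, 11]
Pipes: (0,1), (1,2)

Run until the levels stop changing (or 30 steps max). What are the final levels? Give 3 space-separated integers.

Answer: 7 7 7

Derivation:
Step 1: flows [0->1,2->1] -> levels [8 3 10]
Step 2: flows [0->1,2->1] -> levels [7 5 9]
Step 3: flows [0->1,2->1] -> levels [6 7 8]
Step 4: flows [1->0,2->1] -> levels [7 7 7]
Step 5: flows [0=1,1=2] -> levels [7 7 7]
  -> stable (no change)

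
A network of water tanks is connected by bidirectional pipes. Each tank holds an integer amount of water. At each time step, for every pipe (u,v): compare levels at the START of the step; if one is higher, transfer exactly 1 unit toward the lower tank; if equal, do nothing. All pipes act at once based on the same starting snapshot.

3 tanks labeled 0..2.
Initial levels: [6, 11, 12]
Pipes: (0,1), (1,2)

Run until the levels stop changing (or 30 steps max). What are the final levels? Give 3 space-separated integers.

Step 1: flows [1->0,2->1] -> levels [7 11 11]
Step 2: flows [1->0,1=2] -> levels [8 10 11]
Step 3: flows [1->0,2->1] -> levels [9 10 10]
Step 4: flows [1->0,1=2] -> levels [10 9 10]
Step 5: flows [0->1,2->1] -> levels [9 11 9]
Step 6: flows [1->0,1->2] -> levels [10 9 10]
  -> period-2 cycle: step 6 state = step 4 state; never stabilizes
  -> state at step 30: (30-4) mod 2 = 0, same as step 4 -> [10 9 10]

Answer: 10 9 10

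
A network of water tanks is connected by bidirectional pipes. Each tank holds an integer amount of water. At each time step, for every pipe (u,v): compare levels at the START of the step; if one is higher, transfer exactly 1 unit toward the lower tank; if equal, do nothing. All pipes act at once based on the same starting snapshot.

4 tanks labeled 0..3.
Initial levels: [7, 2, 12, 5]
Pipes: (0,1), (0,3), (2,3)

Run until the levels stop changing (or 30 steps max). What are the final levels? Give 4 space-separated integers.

Step 1: flows [0->1,0->3,2->3] -> levels [5 3 11 7]
Step 2: flows [0->1,3->0,2->3] -> levels [5 4 10 7]
Step 3: flows [0->1,3->0,2->3] -> levels [5 5 9 7]
Step 4: flows [0=1,3->0,2->3] -> levels [6 5 8 7]
Step 5: flows [0->1,3->0,2->3] -> levels [6 6 7 7]
Step 6: flows [0=1,3->0,2=3] -> levels [7 6 7 6]
Step 7: flows [0->1,0->3,2->3] -> levels [5 7 6 8]
Step 8: flows [1->0,3->0,3->2] -> levels [7 6 7 6]
  -> period-2 cycle: step 8 state = step 6 state; never stabilizes
  -> state at step 30: (30-6) mod 2 = 0, same as step 6 -> [7 6 7 6]

Answer: 7 6 7 6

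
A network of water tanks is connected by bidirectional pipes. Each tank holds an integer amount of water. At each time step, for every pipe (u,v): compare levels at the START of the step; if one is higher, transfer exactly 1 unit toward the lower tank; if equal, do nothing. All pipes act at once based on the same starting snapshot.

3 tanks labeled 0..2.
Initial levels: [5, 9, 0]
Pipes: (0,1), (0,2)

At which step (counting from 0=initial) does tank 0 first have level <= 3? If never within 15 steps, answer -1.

Step 1: flows [1->0,0->2] -> levels [5 8 1]
Step 2: flows [1->0,0->2] -> levels [5 7 2]
Step 3: flows [1->0,0->2] -> levels [5 6 3]
Step 4: flows [1->0,0->2] -> levels [5 5 4]
Step 5: flows [0=1,0->2] -> levels [4 5 5]
Step 6: flows [1->0,2->0] -> levels [6 4 4]
Step 7: flows [0->1,0->2] -> levels [4 5 5]
  -> period-2 cycle (repeats step 5); tank 0 never drops to <=3
Tank 0 never reaches <=3 within 15 steps

Answer: -1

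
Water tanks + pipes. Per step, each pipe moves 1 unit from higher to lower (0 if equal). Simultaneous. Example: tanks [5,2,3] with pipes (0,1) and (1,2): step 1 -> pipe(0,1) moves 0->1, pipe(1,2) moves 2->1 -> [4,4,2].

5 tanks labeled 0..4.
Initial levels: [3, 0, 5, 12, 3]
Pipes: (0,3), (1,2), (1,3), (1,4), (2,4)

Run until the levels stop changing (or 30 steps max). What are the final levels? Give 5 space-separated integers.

Answer: 6 6 3 5 3

Derivation:
Step 1: flows [3->0,2->1,3->1,4->1,2->4] -> levels [4 3 3 10 3]
Step 2: flows [3->0,1=2,3->1,1=4,2=4] -> levels [5 4 3 8 3]
Step 3: flows [3->0,1->2,3->1,1->4,2=4] -> levels [6 3 4 6 4]
Step 4: flows [0=3,2->1,3->1,4->1,2=4] -> levels [6 6 3 5 3]
Step 5: flows [0->3,1->2,1->3,1->4,2=4] -> levels [5 3 4 7 4]
Step 6: flows [3->0,2->1,3->1,4->1,2=4] -> levels [6 6 3 5 3]
  -> period-2 cycle: step 6 state = step 4 state; never stabilizes
  -> state at step 30: (30-4) mod 2 = 0, same as step 4 -> [6 6 3 5 3]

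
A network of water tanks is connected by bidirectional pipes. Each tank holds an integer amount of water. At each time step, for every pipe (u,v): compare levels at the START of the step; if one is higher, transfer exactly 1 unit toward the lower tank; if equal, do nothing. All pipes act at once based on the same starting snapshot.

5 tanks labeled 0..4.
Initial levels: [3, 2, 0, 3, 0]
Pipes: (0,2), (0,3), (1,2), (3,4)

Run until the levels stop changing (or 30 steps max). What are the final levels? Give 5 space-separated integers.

Step 1: flows [0->2,0=3,1->2,3->4] -> levels [2 1 2 2 1]
Step 2: flows [0=2,0=3,2->1,3->4] -> levels [2 2 1 1 2]
Step 3: flows [0->2,0->3,1->2,4->3] -> levels [0 1 3 3 1]
Step 4: flows [2->0,3->0,2->1,3->4] -> levels [2 2 1 1 2]
  -> period-2 cycle: step 4 state = step 2 state; never stabilizes
  -> state at step 30: (30-2) mod 2 = 0, same as step 2 -> [2 2 1 1 2]

Answer: 2 2 1 1 2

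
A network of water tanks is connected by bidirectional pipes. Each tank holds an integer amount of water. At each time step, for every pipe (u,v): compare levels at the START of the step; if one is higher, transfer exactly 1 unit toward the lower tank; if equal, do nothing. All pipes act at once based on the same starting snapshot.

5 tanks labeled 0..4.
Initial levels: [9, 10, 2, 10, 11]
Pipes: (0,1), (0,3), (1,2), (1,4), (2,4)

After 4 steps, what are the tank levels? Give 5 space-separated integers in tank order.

Step 1: flows [1->0,3->0,1->2,4->1,4->2] -> levels [11 9 4 9 9]
Step 2: flows [0->1,0->3,1->2,1=4,4->2] -> levels [9 9 6 10 8]
Step 3: flows [0=1,3->0,1->2,1->4,4->2] -> levels [10 7 8 9 8]
Step 4: flows [0->1,0->3,2->1,4->1,2=4] -> levels [8 10 7 10 7]

Answer: 8 10 7 10 7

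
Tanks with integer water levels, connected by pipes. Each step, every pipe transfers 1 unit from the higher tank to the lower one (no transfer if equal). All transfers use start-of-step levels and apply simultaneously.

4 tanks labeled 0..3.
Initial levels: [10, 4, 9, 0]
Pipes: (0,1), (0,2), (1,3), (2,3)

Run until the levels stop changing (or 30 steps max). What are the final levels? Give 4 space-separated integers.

Step 1: flows [0->1,0->2,1->3,2->3] -> levels [8 4 9 2]
Step 2: flows [0->1,2->0,1->3,2->3] -> levels [8 4 7 4]
Step 3: flows [0->1,0->2,1=3,2->3] -> levels [6 5 7 5]
Step 4: flows [0->1,2->0,1=3,2->3] -> levels [6 6 5 6]
Step 5: flows [0=1,0->2,1=3,3->2] -> levels [5 6 7 5]
Step 6: flows [1->0,2->0,1->3,2->3] -> levels [7 4 5 7]
Step 7: flows [0->1,0->2,3->1,3->2] -> levels [5 6 7 5]
  -> period-2 cycle: step 7 state = step 5 state; never stabilizes
  -> state at step 30: (30-5) mod 2 = 1, same as step 6 -> [7 4 5 7]

Answer: 7 4 5 7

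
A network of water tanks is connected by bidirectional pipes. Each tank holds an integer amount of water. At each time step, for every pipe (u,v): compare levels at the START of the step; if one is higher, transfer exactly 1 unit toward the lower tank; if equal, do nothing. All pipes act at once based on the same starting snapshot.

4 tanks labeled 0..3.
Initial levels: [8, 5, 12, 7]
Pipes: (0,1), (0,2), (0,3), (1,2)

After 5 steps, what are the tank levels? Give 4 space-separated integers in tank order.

Step 1: flows [0->1,2->0,0->3,2->1] -> levels [7 7 10 8]
Step 2: flows [0=1,2->0,3->0,2->1] -> levels [9 8 8 7]
Step 3: flows [0->1,0->2,0->3,1=2] -> levels [6 9 9 8]
Step 4: flows [1->0,2->0,3->0,1=2] -> levels [9 8 8 7]
  -> period-2 cycle: step 4 state = step 2 state
  -> state at step 5: (5-2) mod 2 = 1, same as step 3 -> [6 9 9 8]

Answer: 6 9 9 8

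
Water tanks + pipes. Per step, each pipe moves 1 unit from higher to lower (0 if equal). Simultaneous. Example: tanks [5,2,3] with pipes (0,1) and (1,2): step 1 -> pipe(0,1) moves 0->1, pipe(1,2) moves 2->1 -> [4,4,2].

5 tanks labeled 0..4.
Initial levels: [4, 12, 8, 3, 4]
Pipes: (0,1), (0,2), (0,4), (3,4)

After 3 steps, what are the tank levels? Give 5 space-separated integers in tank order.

Step 1: flows [1->0,2->0,0=4,4->3] -> levels [6 11 7 4 3]
Step 2: flows [1->0,2->0,0->4,3->4] -> levels [7 10 6 3 5]
Step 3: flows [1->0,0->2,0->4,4->3] -> levels [6 9 7 4 5]

Answer: 6 9 7 4 5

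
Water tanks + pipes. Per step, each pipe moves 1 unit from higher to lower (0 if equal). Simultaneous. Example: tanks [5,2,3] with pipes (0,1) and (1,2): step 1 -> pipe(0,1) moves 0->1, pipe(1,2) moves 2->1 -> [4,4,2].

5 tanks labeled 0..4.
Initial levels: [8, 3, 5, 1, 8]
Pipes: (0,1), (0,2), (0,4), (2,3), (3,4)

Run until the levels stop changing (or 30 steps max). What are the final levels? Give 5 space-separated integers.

Answer: 5 5 5 5 5

Derivation:
Step 1: flows [0->1,0->2,0=4,2->3,4->3] -> levels [6 4 5 3 7]
Step 2: flows [0->1,0->2,4->0,2->3,4->3] -> levels [5 5 5 5 5]
Step 3: flows [0=1,0=2,0=4,2=3,3=4] -> levels [5 5 5 5 5]
  -> stable (no change)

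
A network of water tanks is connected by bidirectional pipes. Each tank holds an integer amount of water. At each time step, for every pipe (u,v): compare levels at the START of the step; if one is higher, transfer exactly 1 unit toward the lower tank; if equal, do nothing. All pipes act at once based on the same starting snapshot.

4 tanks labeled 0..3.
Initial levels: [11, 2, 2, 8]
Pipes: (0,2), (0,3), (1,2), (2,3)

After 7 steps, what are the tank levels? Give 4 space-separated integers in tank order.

Answer: 7 6 4 6

Derivation:
Step 1: flows [0->2,0->3,1=2,3->2] -> levels [9 2 4 8]
Step 2: flows [0->2,0->3,2->1,3->2] -> levels [7 3 5 8]
Step 3: flows [0->2,3->0,2->1,3->2] -> levels [7 4 6 6]
Step 4: flows [0->2,0->3,2->1,2=3] -> levels [5 5 6 7]
Step 5: flows [2->0,3->0,2->1,3->2] -> levels [7 6 5 5]
Step 6: flows [0->2,0->3,1->2,2=3] -> levels [5 5 7 6]
Step 7: flows [2->0,3->0,2->1,2->3] -> levels [7 6 4 6]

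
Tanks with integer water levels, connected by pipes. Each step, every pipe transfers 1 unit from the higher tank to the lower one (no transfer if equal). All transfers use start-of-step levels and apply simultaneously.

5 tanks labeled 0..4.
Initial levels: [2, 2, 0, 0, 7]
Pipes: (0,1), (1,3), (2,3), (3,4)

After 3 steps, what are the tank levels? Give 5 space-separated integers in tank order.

Answer: 2 1 1 3 4

Derivation:
Step 1: flows [0=1,1->3,2=3,4->3] -> levels [2 1 0 2 6]
Step 2: flows [0->1,3->1,3->2,4->3] -> levels [1 3 1 1 5]
Step 3: flows [1->0,1->3,2=3,4->3] -> levels [2 1 1 3 4]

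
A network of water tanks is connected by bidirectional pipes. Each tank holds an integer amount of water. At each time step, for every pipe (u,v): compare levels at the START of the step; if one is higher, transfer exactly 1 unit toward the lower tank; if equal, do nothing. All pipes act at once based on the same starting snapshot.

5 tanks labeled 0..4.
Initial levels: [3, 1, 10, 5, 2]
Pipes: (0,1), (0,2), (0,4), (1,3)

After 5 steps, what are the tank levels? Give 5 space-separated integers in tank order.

Step 1: flows [0->1,2->0,0->4,3->1] -> levels [2 3 9 4 3]
Step 2: flows [1->0,2->0,4->0,3->1] -> levels [5 3 8 3 2]
Step 3: flows [0->1,2->0,0->4,1=3] -> levels [4 4 7 3 3]
Step 4: flows [0=1,2->0,0->4,1->3] -> levels [4 3 6 4 4]
Step 5: flows [0->1,2->0,0=4,3->1] -> levels [4 5 5 3 4]

Answer: 4 5 5 3 4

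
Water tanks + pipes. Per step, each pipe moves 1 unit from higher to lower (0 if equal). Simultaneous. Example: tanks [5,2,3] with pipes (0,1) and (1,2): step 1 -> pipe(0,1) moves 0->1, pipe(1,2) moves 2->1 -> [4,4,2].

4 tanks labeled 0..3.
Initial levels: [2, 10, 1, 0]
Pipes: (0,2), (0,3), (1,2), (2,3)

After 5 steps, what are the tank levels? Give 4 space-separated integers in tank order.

Step 1: flows [0->2,0->3,1->2,2->3] -> levels [0 9 2 2]
Step 2: flows [2->0,3->0,1->2,2=3] -> levels [2 8 2 1]
Step 3: flows [0=2,0->3,1->2,2->3] -> levels [1 7 2 3]
Step 4: flows [2->0,3->0,1->2,3->2] -> levels [3 6 3 1]
Step 5: flows [0=2,0->3,1->2,2->3] -> levels [2 5 3 3]

Answer: 2 5 3 3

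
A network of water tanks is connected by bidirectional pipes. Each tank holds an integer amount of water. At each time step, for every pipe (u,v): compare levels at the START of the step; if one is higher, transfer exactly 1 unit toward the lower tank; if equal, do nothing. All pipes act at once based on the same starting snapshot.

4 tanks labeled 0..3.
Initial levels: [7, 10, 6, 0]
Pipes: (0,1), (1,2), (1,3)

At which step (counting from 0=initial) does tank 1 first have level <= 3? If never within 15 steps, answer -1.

Step 1: flows [1->0,1->2,1->3] -> levels [8 7 7 1]
Step 2: flows [0->1,1=2,1->3] -> levels [7 7 7 2]
Step 3: flows [0=1,1=2,1->3] -> levels [7 6 7 3]
Step 4: flows [0->1,2->1,1->3] -> levels [6 7 6 4]
Step 5: flows [1->0,1->2,1->3] -> levels [7 4 7 5]
Step 6: flows [0->1,2->1,3->1] -> levels [6 7 6 4]
  -> period-2 cycle (repeats step 4); tank 1 never drops to <=3
Tank 1 never reaches <=3 within 15 steps

Answer: -1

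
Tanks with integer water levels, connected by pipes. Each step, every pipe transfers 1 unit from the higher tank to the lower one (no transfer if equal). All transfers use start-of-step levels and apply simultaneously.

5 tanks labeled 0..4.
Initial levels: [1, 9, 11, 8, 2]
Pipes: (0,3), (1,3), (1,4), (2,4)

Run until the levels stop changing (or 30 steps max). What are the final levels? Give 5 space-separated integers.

Answer: 6 7 8 4 6

Derivation:
Step 1: flows [3->0,1->3,1->4,2->4] -> levels [2 7 10 8 4]
Step 2: flows [3->0,3->1,1->4,2->4] -> levels [3 7 9 6 6]
Step 3: flows [3->0,1->3,1->4,2->4] -> levels [4 5 8 6 8]
Step 4: flows [3->0,3->1,4->1,2=4] -> levels [5 7 8 4 7]
Step 5: flows [0->3,1->3,1=4,2->4] -> levels [4 6 7 6 8]
Step 6: flows [3->0,1=3,4->1,4->2] -> levels [5 7 8 5 6]
Step 7: flows [0=3,1->3,1->4,2->4] -> levels [5 5 7 6 8]
Step 8: flows [3->0,3->1,4->1,4->2] -> levels [6 7 8 4 6]
Step 9: flows [0->3,1->3,1->4,2->4] -> levels [5 5 7 6 8]
  -> period-2 cycle: step 9 state = step 7 state; never stabilizes
  -> state at step 30: (30-7) mod 2 = 1, same as step 8 -> [6 7 8 4 6]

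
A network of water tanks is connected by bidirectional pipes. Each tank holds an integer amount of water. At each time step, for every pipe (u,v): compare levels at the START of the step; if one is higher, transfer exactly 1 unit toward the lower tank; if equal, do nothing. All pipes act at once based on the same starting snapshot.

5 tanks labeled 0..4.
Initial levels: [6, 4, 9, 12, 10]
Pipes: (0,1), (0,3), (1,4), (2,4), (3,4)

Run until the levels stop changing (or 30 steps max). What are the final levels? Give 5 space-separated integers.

Answer: 8 7 9 7 10

Derivation:
Step 1: flows [0->1,3->0,4->1,4->2,3->4] -> levels [6 6 10 10 9]
Step 2: flows [0=1,3->0,4->1,2->4,3->4] -> levels [7 7 9 8 10]
Step 3: flows [0=1,3->0,4->1,4->2,4->3] -> levels [8 8 10 8 7]
Step 4: flows [0=1,0=3,1->4,2->4,3->4] -> levels [8 7 9 7 10]
Step 5: flows [0->1,0->3,4->1,4->2,4->3] -> levels [6 9 10 9 7]
Step 6: flows [1->0,3->0,1->4,2->4,3->4] -> levels [8 7 9 7 10]
  -> period-2 cycle: step 6 state = step 4 state; never stabilizes
  -> state at step 30: (30-4) mod 2 = 0, same as step 4 -> [8 7 9 7 10]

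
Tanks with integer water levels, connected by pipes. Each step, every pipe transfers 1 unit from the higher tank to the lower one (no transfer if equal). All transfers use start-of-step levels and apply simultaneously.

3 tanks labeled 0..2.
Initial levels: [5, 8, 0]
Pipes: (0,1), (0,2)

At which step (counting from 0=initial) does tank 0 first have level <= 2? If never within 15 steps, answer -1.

Step 1: flows [1->0,0->2] -> levels [5 7 1]
Step 2: flows [1->0,0->2] -> levels [5 6 2]
Step 3: flows [1->0,0->2] -> levels [5 5 3]
Step 4: flows [0=1,0->2] -> levels [4 5 4]
Step 5: flows [1->0,0=2] -> levels [5 4 4]
Step 6: flows [0->1,0->2] -> levels [3 5 5]
Step 7: flows [1->0,2->0] -> levels [5 4 4]
  -> period-2 cycle (repeats step 5); tank 0 never drops to <=2
Tank 0 never reaches <=2 within 15 steps

Answer: -1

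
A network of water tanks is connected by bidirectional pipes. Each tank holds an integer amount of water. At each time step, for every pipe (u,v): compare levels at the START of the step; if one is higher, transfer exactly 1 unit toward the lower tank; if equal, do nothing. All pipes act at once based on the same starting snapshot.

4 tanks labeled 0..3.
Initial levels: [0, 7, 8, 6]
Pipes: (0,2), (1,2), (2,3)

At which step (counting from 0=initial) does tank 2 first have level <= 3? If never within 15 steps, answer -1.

Step 1: flows [2->0,2->1,2->3] -> levels [1 8 5 7]
Step 2: flows [2->0,1->2,3->2] -> levels [2 7 6 6]
Step 3: flows [2->0,1->2,2=3] -> levels [3 6 6 6]
Step 4: flows [2->0,1=2,2=3] -> levels [4 6 5 6]
Step 5: flows [2->0,1->2,3->2] -> levels [5 5 6 5]
Step 6: flows [2->0,2->1,2->3] -> levels [6 6 3 6]
Tank 2 first reaches <=3 at step 6

Answer: 6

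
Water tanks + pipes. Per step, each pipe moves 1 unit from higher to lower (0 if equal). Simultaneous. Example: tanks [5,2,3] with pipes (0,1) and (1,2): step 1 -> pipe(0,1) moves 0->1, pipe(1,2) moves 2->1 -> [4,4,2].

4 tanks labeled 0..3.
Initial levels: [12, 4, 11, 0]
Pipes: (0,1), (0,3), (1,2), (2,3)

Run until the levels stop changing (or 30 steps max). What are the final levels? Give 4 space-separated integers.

Answer: 6 7 6 8

Derivation:
Step 1: flows [0->1,0->3,2->1,2->3] -> levels [10 6 9 2]
Step 2: flows [0->1,0->3,2->1,2->3] -> levels [8 8 7 4]
Step 3: flows [0=1,0->3,1->2,2->3] -> levels [7 7 7 6]
Step 4: flows [0=1,0->3,1=2,2->3] -> levels [6 7 6 8]
Step 5: flows [1->0,3->0,1->2,3->2] -> levels [8 5 8 6]
Step 6: flows [0->1,0->3,2->1,2->3] -> levels [6 7 6 8]
  -> period-2 cycle: step 6 state = step 4 state; never stabilizes
  -> state at step 30: (30-4) mod 2 = 0, same as step 4 -> [6 7 6 8]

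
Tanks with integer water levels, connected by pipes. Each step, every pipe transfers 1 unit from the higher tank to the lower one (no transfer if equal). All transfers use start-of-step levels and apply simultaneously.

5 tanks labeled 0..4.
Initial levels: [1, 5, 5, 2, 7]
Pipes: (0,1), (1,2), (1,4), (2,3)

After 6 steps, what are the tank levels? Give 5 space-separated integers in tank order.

Answer: 4 4 4 4 4

Derivation:
Step 1: flows [1->0,1=2,4->1,2->3] -> levels [2 5 4 3 6]
Step 2: flows [1->0,1->2,4->1,2->3] -> levels [3 4 4 4 5]
Step 3: flows [1->0,1=2,4->1,2=3] -> levels [4 4 4 4 4]
Step 4: flows [0=1,1=2,1=4,2=3] -> levels [4 4 4 4 4]
  -> stable; steps 5..6 unchanged -> [4 4 4 4 4]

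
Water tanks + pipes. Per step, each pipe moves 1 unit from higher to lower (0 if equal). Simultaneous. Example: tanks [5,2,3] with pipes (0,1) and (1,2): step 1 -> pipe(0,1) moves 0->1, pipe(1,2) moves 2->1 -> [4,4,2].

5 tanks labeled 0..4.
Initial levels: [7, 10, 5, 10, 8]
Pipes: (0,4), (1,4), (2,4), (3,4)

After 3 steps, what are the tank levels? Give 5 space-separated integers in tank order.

Answer: 9 9 8 9 5

Derivation:
Step 1: flows [4->0,1->4,4->2,3->4] -> levels [8 9 6 9 8]
Step 2: flows [0=4,1->4,4->2,3->4] -> levels [8 8 7 8 9]
Step 3: flows [4->0,4->1,4->2,4->3] -> levels [9 9 8 9 5]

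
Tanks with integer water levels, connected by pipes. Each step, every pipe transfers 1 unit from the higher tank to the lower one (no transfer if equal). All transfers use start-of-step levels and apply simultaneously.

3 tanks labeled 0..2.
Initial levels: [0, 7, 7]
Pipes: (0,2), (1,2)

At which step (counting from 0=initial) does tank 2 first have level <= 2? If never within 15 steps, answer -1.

Answer: -1

Derivation:
Step 1: flows [2->0,1=2] -> levels [1 7 6]
Step 2: flows [2->0,1->2] -> levels [2 6 6]
Step 3: flows [2->0,1=2] -> levels [3 6 5]
Step 4: flows [2->0,1->2] -> levels [4 5 5]
Step 5: flows [2->0,1=2] -> levels [5 5 4]
Step 6: flows [0->2,1->2] -> levels [4 4 6]
Step 7: flows [2->0,2->1] -> levels [5 5 4]
  -> period-2 cycle (repeats step 5); tank 2 never drops to <=2
Tank 2 never reaches <=2 within 15 steps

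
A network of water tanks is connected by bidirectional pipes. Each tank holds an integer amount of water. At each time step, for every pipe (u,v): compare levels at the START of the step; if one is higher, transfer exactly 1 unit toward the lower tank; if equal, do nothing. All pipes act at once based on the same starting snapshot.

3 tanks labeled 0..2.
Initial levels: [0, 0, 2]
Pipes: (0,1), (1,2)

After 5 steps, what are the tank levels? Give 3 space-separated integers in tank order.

Answer: 0 2 0

Derivation:
Step 1: flows [0=1,2->1] -> levels [0 1 1]
Step 2: flows [1->0,1=2] -> levels [1 0 1]
Step 3: flows [0->1,2->1] -> levels [0 2 0]
Step 4: flows [1->0,1->2] -> levels [1 0 1]
  -> period-2 cycle: step 4 state = step 2 state
  -> state at step 5: (5-2) mod 2 = 1, same as step 3 -> [0 2 0]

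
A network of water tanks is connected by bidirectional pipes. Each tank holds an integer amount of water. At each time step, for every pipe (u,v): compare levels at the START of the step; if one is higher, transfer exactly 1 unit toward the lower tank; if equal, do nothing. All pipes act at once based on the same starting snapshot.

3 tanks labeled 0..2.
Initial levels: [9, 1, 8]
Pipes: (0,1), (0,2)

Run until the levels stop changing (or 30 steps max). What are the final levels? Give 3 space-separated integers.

Answer: 6 6 6

Derivation:
Step 1: flows [0->1,0->2] -> levels [7 2 9]
Step 2: flows [0->1,2->0] -> levels [7 3 8]
Step 3: flows [0->1,2->0] -> levels [7 4 7]
Step 4: flows [0->1,0=2] -> levels [6 5 7]
Step 5: flows [0->1,2->0] -> levels [6 6 6]
Step 6: flows [0=1,0=2] -> levels [6 6 6]
  -> stable (no change)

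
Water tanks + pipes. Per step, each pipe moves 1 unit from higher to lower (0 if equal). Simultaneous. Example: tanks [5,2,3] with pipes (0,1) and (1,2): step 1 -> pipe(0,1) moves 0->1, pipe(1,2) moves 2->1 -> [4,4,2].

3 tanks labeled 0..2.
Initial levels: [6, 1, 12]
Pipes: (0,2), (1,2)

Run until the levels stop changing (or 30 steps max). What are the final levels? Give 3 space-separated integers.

Step 1: flows [2->0,2->1] -> levels [7 2 10]
Step 2: flows [2->0,2->1] -> levels [8 3 8]
Step 3: flows [0=2,2->1] -> levels [8 4 7]
Step 4: flows [0->2,2->1] -> levels [7 5 7]
Step 5: flows [0=2,2->1] -> levels [7 6 6]
Step 6: flows [0->2,1=2] -> levels [6 6 7]
Step 7: flows [2->0,2->1] -> levels [7 7 5]
Step 8: flows [0->2,1->2] -> levels [6 6 7]
  -> period-2 cycle: step 8 state = step 6 state; never stabilizes
  -> state at step 30: (30-6) mod 2 = 0, same as step 6 -> [6 6 7]

Answer: 6 6 7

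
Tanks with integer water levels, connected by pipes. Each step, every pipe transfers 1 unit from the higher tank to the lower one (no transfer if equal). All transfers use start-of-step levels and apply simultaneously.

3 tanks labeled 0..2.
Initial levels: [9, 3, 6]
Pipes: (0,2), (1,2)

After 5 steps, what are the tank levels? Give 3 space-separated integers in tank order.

Step 1: flows [0->2,2->1] -> levels [8 4 6]
Step 2: flows [0->2,2->1] -> levels [7 5 6]
Step 3: flows [0->2,2->1] -> levels [6 6 6]
Step 4: flows [0=2,1=2] -> levels [6 6 6]
  -> stable; steps 5..5 unchanged -> [6 6 6]

Answer: 6 6 6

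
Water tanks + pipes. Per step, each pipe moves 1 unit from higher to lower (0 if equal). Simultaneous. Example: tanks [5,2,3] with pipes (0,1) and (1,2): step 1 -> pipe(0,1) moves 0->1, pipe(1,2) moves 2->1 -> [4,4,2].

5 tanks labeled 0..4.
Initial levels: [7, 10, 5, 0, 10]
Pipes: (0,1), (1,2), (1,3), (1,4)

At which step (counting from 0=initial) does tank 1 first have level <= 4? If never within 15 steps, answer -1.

Answer: 7

Derivation:
Step 1: flows [1->0,1->2,1->3,1=4] -> levels [8 7 6 1 10]
Step 2: flows [0->1,1->2,1->3,4->1] -> levels [7 7 7 2 9]
Step 3: flows [0=1,1=2,1->3,4->1] -> levels [7 7 7 3 8]
Step 4: flows [0=1,1=2,1->3,4->1] -> levels [7 7 7 4 7]
Step 5: flows [0=1,1=2,1->3,1=4] -> levels [7 6 7 5 7]
Step 6: flows [0->1,2->1,1->3,4->1] -> levels [6 8 6 6 6]
Step 7: flows [1->0,1->2,1->3,1->4] -> levels [7 4 7 7 7]
Tank 1 first reaches <=4 at step 7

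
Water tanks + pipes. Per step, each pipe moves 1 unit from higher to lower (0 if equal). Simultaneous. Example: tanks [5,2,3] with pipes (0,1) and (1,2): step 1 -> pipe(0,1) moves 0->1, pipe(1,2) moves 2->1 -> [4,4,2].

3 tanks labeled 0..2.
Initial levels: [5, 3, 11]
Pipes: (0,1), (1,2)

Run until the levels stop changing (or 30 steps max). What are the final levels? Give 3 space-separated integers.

Step 1: flows [0->1,2->1] -> levels [4 5 10]
Step 2: flows [1->0,2->1] -> levels [5 5 9]
Step 3: flows [0=1,2->1] -> levels [5 6 8]
Step 4: flows [1->0,2->1] -> levels [6 6 7]
Step 5: flows [0=1,2->1] -> levels [6 7 6]
Step 6: flows [1->0,1->2] -> levels [7 5 7]
Step 7: flows [0->1,2->1] -> levels [6 7 6]
  -> period-2 cycle: step 7 state = step 5 state; never stabilizes
  -> state at step 30: (30-5) mod 2 = 1, same as step 6 -> [7 5 7]

Answer: 7 5 7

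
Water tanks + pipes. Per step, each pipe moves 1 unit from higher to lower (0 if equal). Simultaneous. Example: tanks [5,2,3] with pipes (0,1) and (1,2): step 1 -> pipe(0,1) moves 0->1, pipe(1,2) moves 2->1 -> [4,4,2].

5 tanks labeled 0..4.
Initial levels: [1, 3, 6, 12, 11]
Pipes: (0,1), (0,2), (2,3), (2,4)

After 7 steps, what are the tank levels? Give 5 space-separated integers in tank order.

Answer: 6 5 8 7 7

Derivation:
Step 1: flows [1->0,2->0,3->2,4->2] -> levels [3 2 7 11 10]
Step 2: flows [0->1,2->0,3->2,4->2] -> levels [3 3 8 10 9]
Step 3: flows [0=1,2->0,3->2,4->2] -> levels [4 3 9 9 8]
Step 4: flows [0->1,2->0,2=3,2->4] -> levels [4 4 7 9 9]
Step 5: flows [0=1,2->0,3->2,4->2] -> levels [5 4 8 8 8]
Step 6: flows [0->1,2->0,2=3,2=4] -> levels [5 5 7 8 8]
Step 7: flows [0=1,2->0,3->2,4->2] -> levels [6 5 8 7 7]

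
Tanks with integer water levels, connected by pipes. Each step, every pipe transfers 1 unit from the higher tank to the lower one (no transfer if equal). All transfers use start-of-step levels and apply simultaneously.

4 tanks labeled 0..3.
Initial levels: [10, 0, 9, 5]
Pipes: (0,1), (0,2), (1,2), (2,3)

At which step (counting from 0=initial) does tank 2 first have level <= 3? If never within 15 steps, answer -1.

Answer: -1

Derivation:
Step 1: flows [0->1,0->2,2->1,2->3] -> levels [8 2 8 6]
Step 2: flows [0->1,0=2,2->1,2->3] -> levels [7 4 6 7]
Step 3: flows [0->1,0->2,2->1,3->2] -> levels [5 6 7 6]
Step 4: flows [1->0,2->0,2->1,2->3] -> levels [7 6 4 7]
Step 5: flows [0->1,0->2,1->2,3->2] -> levels [5 6 7 6]
  -> period-2 cycle (repeats step 3); tank 2 never drops to <=3
Tank 2 never reaches <=3 within 15 steps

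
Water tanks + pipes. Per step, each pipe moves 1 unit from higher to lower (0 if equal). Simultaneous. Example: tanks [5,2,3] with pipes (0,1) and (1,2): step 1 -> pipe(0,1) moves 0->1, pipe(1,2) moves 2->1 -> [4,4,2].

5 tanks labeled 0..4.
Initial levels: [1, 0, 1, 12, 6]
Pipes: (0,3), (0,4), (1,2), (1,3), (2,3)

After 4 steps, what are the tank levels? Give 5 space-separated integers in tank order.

Answer: 4 2 4 5 5

Derivation:
Step 1: flows [3->0,4->0,2->1,3->1,3->2] -> levels [3 2 1 9 5]
Step 2: flows [3->0,4->0,1->2,3->1,3->2] -> levels [5 2 3 6 4]
Step 3: flows [3->0,0->4,2->1,3->1,3->2] -> levels [5 4 3 3 5]
Step 4: flows [0->3,0=4,1->2,1->3,2=3] -> levels [4 2 4 5 5]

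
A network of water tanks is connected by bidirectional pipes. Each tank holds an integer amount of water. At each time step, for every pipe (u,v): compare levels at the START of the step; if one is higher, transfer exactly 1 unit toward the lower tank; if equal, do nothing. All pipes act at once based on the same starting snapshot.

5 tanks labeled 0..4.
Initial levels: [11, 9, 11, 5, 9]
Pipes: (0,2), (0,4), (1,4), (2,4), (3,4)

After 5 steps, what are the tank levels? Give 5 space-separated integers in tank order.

Step 1: flows [0=2,0->4,1=4,2->4,4->3] -> levels [10 9 10 6 10]
Step 2: flows [0=2,0=4,4->1,2=4,4->3] -> levels [10 10 10 7 8]
Step 3: flows [0=2,0->4,1->4,2->4,4->3] -> levels [9 9 9 8 10]
Step 4: flows [0=2,4->0,4->1,4->2,4->3] -> levels [10 10 10 9 6]
Step 5: flows [0=2,0->4,1->4,2->4,3->4] -> levels [9 9 9 8 10]

Answer: 9 9 9 8 10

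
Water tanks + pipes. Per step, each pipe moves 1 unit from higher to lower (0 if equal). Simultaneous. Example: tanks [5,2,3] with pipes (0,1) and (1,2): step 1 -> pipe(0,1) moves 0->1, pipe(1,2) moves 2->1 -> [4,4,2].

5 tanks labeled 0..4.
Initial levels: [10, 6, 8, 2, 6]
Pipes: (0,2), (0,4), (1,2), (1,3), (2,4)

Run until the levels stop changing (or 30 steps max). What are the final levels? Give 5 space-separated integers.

Answer: 7 4 8 6 7

Derivation:
Step 1: flows [0->2,0->4,2->1,1->3,2->4] -> levels [8 6 7 3 8]
Step 2: flows [0->2,0=4,2->1,1->3,4->2] -> levels [7 6 8 4 7]
Step 3: flows [2->0,0=4,2->1,1->3,2->4] -> levels [8 6 5 5 8]
Step 4: flows [0->2,0=4,1->2,1->3,4->2] -> levels [7 4 8 6 7]
Step 5: flows [2->0,0=4,2->1,3->1,2->4] -> levels [8 6 5 5 8]
  -> period-2 cycle: step 5 state = step 3 state; never stabilizes
  -> state at step 30: (30-3) mod 2 = 1, same as step 4 -> [7 4 8 6 7]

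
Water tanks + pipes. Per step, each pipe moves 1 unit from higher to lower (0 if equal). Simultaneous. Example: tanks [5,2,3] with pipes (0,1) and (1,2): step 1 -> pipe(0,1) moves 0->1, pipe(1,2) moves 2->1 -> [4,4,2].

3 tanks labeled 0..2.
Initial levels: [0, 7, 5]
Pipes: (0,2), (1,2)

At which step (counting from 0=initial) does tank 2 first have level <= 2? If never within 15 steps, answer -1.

Step 1: flows [2->0,1->2] -> levels [1 6 5]
Step 2: flows [2->0,1->2] -> levels [2 5 5]
Step 3: flows [2->0,1=2] -> levels [3 5 4]
Step 4: flows [2->0,1->2] -> levels [4 4 4]
Step 5: flows [0=2,1=2] -> levels [4 4 4]
  -> stable; tank 2 stays at 4 > 2
Tank 2 never reaches <=2 within 15 steps

Answer: -1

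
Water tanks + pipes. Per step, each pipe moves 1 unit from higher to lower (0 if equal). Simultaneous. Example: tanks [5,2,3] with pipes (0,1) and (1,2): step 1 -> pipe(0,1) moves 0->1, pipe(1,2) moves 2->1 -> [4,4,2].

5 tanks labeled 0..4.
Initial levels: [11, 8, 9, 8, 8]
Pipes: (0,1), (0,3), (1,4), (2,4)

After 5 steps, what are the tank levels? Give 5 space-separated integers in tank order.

Step 1: flows [0->1,0->3,1=4,2->4] -> levels [9 9 8 9 9]
Step 2: flows [0=1,0=3,1=4,4->2] -> levels [9 9 9 9 8]
Step 3: flows [0=1,0=3,1->4,2->4] -> levels [9 8 8 9 10]
Step 4: flows [0->1,0=3,4->1,4->2] -> levels [8 10 9 9 8]
Step 5: flows [1->0,3->0,1->4,2->4] -> levels [10 8 8 8 10]

Answer: 10 8 8 8 10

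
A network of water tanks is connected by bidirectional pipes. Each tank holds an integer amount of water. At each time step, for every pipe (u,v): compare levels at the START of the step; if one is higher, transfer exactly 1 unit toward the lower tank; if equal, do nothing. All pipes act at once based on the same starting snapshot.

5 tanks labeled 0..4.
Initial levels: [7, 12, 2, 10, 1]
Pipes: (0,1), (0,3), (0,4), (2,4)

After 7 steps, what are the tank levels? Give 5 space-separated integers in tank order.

Answer: 8 7 5 7 5

Derivation:
Step 1: flows [1->0,3->0,0->4,2->4] -> levels [8 11 1 9 3]
Step 2: flows [1->0,3->0,0->4,4->2] -> levels [9 10 2 8 3]
Step 3: flows [1->0,0->3,0->4,4->2] -> levels [8 9 3 9 3]
Step 4: flows [1->0,3->0,0->4,2=4] -> levels [9 8 3 8 4]
Step 5: flows [0->1,0->3,0->4,4->2] -> levels [6 9 4 9 4]
Step 6: flows [1->0,3->0,0->4,2=4] -> levels [7 8 4 8 5]
Step 7: flows [1->0,3->0,0->4,4->2] -> levels [8 7 5 7 5]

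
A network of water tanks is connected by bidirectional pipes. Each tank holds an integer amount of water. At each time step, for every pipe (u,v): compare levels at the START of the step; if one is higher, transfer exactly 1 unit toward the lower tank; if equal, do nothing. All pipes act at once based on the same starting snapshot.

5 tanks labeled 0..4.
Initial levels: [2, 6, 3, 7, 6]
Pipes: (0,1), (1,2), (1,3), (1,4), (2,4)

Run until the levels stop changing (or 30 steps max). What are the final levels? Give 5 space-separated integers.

Step 1: flows [1->0,1->2,3->1,1=4,4->2] -> levels [3 5 5 6 5]
Step 2: flows [1->0,1=2,3->1,1=4,2=4] -> levels [4 5 5 5 5]
Step 3: flows [1->0,1=2,1=3,1=4,2=4] -> levels [5 4 5 5 5]
Step 4: flows [0->1,2->1,3->1,4->1,2=4] -> levels [4 8 4 4 4]
Step 5: flows [1->0,1->2,1->3,1->4,2=4] -> levels [5 4 5 5 5]
  -> period-2 cycle: step 5 state = step 3 state; never stabilizes
  -> state at step 30: (30-3) mod 2 = 1, same as step 4 -> [4 8 4 4 4]

Answer: 4 8 4 4 4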